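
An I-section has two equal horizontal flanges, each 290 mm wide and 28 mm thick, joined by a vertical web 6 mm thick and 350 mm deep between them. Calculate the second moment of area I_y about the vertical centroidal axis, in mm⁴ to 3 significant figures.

Decompose the section into non-overlapping parts with the origin at the bottom-left of its bounding rectangle.
Bottom flange: 290 × 28, A = 8 120 mm², x = 145 mm, Ī = 56 907 667 mm⁴.
Web: 6 × 350, A = 2 100 mm², x = 145 mm, Ī = 6 300 mm⁴.
Top flange: 290 × 28, A = 8 120 mm², x = 145 mm, Ī = 56 907 667 mm⁴.
By symmetry the centroid is at mid-width, x̄ = 145 mm.
All pieces are centred on the vertical centroidal axis, so I = ΣĪ = 113 821 633 mm⁴.

I_y ≈ 1.14 × 10⁸ mm⁴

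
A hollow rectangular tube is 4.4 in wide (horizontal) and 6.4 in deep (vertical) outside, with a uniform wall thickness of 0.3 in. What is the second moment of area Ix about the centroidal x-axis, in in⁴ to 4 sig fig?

Split into non-overlapping primitives; take the origin at the lower-left of the bounding box.
Outer rectangle: 4.4 × 6.4, A = 28.16 in², y = 3.2 in, Ī = 96.1195 in⁴.
Inner void (subtracted): 3.8 × 5.8, A = 22.04 in², y = 3.2 in, Ī = 61.7855 in⁴.
By symmetry the centroid is at mid-height, ȳ = 3.2 in.
All pieces are centred on the centroidal x-axis, so I = ΣĪ (holes subtracted) = 34.334 in⁴.

Ix ≈ 34.33 in⁴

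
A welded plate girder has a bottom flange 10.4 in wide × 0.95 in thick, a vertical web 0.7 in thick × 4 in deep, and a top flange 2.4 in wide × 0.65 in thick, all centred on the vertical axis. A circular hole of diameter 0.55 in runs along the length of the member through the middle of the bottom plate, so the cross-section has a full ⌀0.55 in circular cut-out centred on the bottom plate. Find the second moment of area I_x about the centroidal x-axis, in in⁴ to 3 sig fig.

Break the section into simple shapes (no overlaps), measuring from the bottom-left corner of the bounding box.
Bottom plate: 10.4 × 0.95, A = 9.88 in², y = 0.475 in, Ī = 0.74306 in⁴.
Web plate: 0.7 × 4, A = 2.8 in², y = 2.95 in, Ī = 3.7333 in⁴.
Top plate: 2.4 × 0.65, A = 1.56 in², y = 5.275 in, Ī = 0.054925 in⁴.
Hole (subtracted): ⌀0.55, A = 0.23758 in², y = 0.475 in, Ī = 0.0044918 in⁴.
Centroid: ȳ = ΣA·y / ΣA = 1.5047 in.
Transfer each piece to the centroidal x-axis using Ī + A·d² with d = y − 1.5047:
  bottom plate: d = -1.0297 in → contributes +11.218 in⁴
  web plate: d = 1.4453 in → contributes +9.5824 in⁴
  top plate: d = 3.7703 in → contributes +22.231 in⁴
  hole: d = -1.0297 in → contributes −0.25639 in⁴
Total I = 42.775 in⁴.

I_x ≈ 42.8 in⁴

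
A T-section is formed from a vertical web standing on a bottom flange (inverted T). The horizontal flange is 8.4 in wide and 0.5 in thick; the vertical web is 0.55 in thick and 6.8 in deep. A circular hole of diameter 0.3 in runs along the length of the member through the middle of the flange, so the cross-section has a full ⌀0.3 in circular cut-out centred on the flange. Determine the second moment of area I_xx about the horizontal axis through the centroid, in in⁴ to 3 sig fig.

I_xx ≈ 40.6 in⁴

Treat the section as a set of non-overlapping primitives; coordinates are from the bounding-box lower-left.
Flange: 8.4 × 0.5, A = 4.2 in², y = 0.25 in, Ī = 0.0875 in⁴.
Web: 0.55 × 6.8, A = 3.74 in², y = 3.9 in, Ī = 14.411 in⁴.
Hole (subtracted): ⌀0.3, A = 0.070686 in², y = 0.25 in, Ī = 0.00039761 in⁴.
Centroid: ȳ = ΣA·y / ΣA = 1.9847 in.
Transfer each piece to the horizontal axis through the centroid using Ī + A·d² with d = y − 1.9847:
  flange: d = -1.7347 in → contributes +12.726 in⁴
  web: d = 1.9153 in → contributes +28.131 in⁴
  hole: d = -1.7347 in → contributes −0.21311 in⁴
Total I = 40.644 in⁴.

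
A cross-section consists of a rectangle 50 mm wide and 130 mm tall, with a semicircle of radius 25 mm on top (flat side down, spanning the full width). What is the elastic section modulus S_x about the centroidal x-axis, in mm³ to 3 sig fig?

S_x ≈ 1.76 × 10⁵ mm³

Decompose the section into non-overlapping parts with the origin at the bottom-left of its bounding rectangle.
Rectangular body: 50 × 130, A = 6 500 mm², y = 65 mm, Ī = 9 154 167 mm⁴.
Semicircular cap: semicircle r = 25, A = 981.75 mm², y = 140.61 mm, Ī = 42 874 mm⁴.
Centroid: ȳ = ΣA·y / ΣA = 74.922 mm.
Transfer each piece to the centroidal x-axis using Ī + A·d² with d = y − 74.922:
  rectangular body: d = -9.9215 mm → contributes +9 794 004 mm⁴
  semicircular cap: d = 65.689 mm → contributes +4 279 135 mm⁴
Total I = 14 073 139 mm⁴.
Extreme fibre distance c = 80.078 mm; S = I/c = 175 742 mm³.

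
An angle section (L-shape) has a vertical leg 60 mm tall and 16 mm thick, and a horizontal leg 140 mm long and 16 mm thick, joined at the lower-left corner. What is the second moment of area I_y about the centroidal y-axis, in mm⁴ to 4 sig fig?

Break the section into simple shapes (no overlaps), measuring from the bottom-left corner of the bounding box.
Vertical leg: 16 × 60, A = 960 mm², x = 8 mm, Ī = 20 480 mm⁴.
Horizontal leg (remainder): 124 × 16, A = 1 984 mm², x = 78 mm, Ī = 2 542 165 mm⁴.
Centroid: x̄ = ΣA·x / ΣA = 55.1739 mm.
Transfer each piece to the centroidal y-axis using Ī + A·d² with d = x − 55.1739:
  vertical leg: d = -47.1739 mm → contributes +2 156 843 mm⁴
  horizontal leg (remainder): d = 22.8261 mm → contributes +3 575 889 mm⁴
Total I = 5 732 732 mm⁴.

I_y ≈ 5.733 × 10⁶ mm⁴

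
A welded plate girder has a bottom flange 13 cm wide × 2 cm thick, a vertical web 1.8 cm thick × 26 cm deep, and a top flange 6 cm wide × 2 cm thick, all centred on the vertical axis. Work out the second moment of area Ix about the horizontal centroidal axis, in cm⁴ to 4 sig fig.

Treat the section as a set of non-overlapping primitives; coordinates are from the bounding-box lower-left.
Bottom plate: 13 × 2, A = 26 cm², y = 1 cm, Ī = 8.66667 cm⁴.
Web plate: 1.8 × 26, A = 46.8 cm², y = 15 cm, Ī = 2636.4 cm⁴.
Top plate: 6 × 2, A = 12 cm², y = 29 cm, Ī = 4 cm⁴.
Centroid: ȳ = ΣA·y / ΣA = 12.6887 cm.
Transfer each piece to the horizontal centroidal axis using Ī + A·d² with d = y − 12.6887:
  bottom plate: d = -11.6887 cm → contributes +3560.92 cm⁴
  web plate: d = 2.31132 cm → contributes +2886.42 cm⁴
  top plate: d = 16.3113 cm → contributes +3196.71 cm⁴
Total I = 9644.05 cm⁴.

Ix ≈ 9644 cm⁴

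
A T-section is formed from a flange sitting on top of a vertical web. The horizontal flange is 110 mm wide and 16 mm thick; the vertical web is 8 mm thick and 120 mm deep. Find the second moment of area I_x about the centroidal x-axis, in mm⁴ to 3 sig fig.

I_x ≈ 4.06 × 10⁶ mm⁴

Treat the section as a set of non-overlapping primitives; coordinates are from the bounding-box lower-left.
Flange: 110 × 16, A = 1 760 mm², y = 128 mm, Ī = 37 547 mm⁴.
Web: 8 × 120, A = 960 mm², y = 60 mm, Ī = 1 152 000 mm⁴.
Centroid: ȳ = ΣA·y / ΣA = 104 mm.
Transfer each piece to the centroidal x-axis using Ī + A·d² with d = y − 104:
  flange: d = 24 mm → contributes +1 051 307 mm⁴
  web: d = -44 mm → contributes +3 010 560 mm⁴
Total I = 4 061 867 mm⁴.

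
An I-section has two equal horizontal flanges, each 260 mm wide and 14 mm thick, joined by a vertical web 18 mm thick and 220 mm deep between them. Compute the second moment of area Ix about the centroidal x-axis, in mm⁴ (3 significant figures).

Ix ≈ 1.16 × 10⁸ mm⁴

Treat the section as a set of non-overlapping primitives; coordinates are from the bounding-box lower-left.
Bottom flange: 260 × 14, A = 3 640 mm², y = 7 mm, Ī = 59 453 mm⁴.
Web: 18 × 220, A = 3 960 mm², y = 124 mm, Ī = 15 972 000 mm⁴.
Top flange: 260 × 14, A = 3 640 mm², y = 241 mm, Ī = 59 453 mm⁴.
By symmetry the centroid is at mid-height, ȳ = 124 mm.
Transfer each piece to the centroidal x-axis using Ī + A·d² with d = y − 124:
  bottom flange: d = -117 mm → contributes +49 887 413 mm⁴
  web: d = 0 mm → contributes +15 972 000 mm⁴
  top flange: d = 117 mm → contributes +49 887 413 mm⁴
Total I = 115 746 827 mm⁴.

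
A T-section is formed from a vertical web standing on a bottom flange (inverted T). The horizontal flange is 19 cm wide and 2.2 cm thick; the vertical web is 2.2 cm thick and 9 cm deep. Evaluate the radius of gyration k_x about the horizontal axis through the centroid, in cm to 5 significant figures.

Treat the section as a set of non-overlapping primitives; coordinates are from the bounding-box lower-left.
Flange: 19 × 2.2, A = 41.8 cm², y = 1.1 cm, Ī = 16.85933 cm⁴.
Web: 2.2 × 9, A = 19.8 cm², y = 6.7 cm, Ī = 133.65 cm⁴.
Centroid: ȳ = ΣA·y / ΣA = 2.9 cm.
Transfer each piece to the horizontal axis through the centroid using Ī + A·d² with d = y − 2.9:
  flange: d = -1.8 cm → contributes +152.2913 cm⁴
  web: d = 3.8 cm → contributes +419.562 cm⁴
Total I = 571.8533 cm⁴.
Radius of gyration: k = √(I/A) = √(571.8533 / 61.6) = 3.046856 cm.

k_x ≈ 3.0469 cm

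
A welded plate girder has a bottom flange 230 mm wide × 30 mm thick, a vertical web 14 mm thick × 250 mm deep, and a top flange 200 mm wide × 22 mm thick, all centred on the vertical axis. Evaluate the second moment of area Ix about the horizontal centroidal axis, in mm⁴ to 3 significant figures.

Break the section into simple shapes (no overlaps), measuring from the bottom-left corner of the bounding box.
Bottom plate: 230 × 30, A = 6 900 mm², y = 15 mm, Ī = 517 500 mm⁴.
Web plate: 14 × 250, A = 3 500 mm², y = 155 mm, Ī = 18 229 167 mm⁴.
Top plate: 200 × 22, A = 4 400 mm², y = 291 mm, Ī = 177 467 mm⁴.
Centroid: ȳ = ΣA·y / ΣA = 130.16 mm.
Transfer each piece to the horizontal centroidal axis using Ī + A·d² with d = y − 130.16:
  bottom plate: d = -115.16 mm → contributes +92 027 533 mm⁴
  web plate: d = 24.838 mm → contributes +20 388 380 mm⁴
  top plate: d = 160.84 mm → contributes +114 000 231 mm⁴
Total I = 226 416 144 mm⁴.

Ix ≈ 2.26 × 10⁸ mm⁴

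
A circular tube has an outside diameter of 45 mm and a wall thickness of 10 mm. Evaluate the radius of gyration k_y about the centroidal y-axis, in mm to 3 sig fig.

Decompose the section into non-overlapping parts with the origin at the bottom-left of its bounding rectangle.
Outer circle: ⌀45, A = 1590.4 mm², x = 22.5 mm, Ī = 201 289 mm⁴.
Bore (subtracted): ⌀25, A = 490.87 mm², x = 22.5 mm, Ī = 19 175 mm⁴.
By symmetry the centroid is at mid-width, x̄ = 22.5 mm.
All pieces are centred on the centroidal y-axis, so I = ΣĪ (holes subtracted) = 182 114 mm⁴.
Radius of gyration: k = √(I/A) = √(182 114 / 1099.6) = 12.87 mm.

k_y ≈ 12.9 mm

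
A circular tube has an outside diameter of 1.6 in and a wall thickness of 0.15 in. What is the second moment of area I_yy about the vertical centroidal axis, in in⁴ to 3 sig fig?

Break the section into simple shapes (no overlaps), measuring from the bottom-left corner of the bounding box.
Outer circle: ⌀1.6, A = 2.0106 in², x = 0.8 in, Ī = 0.3217 in⁴.
Bore (subtracted): ⌀1.3, A = 1.3273 in², x = 0.8 in, Ī = 0.1402 in⁴.
By symmetry the centroid is at mid-width, x̄ = 0.8 in.
All pieces are centred on the vertical centroidal axis, so I = ΣĪ (holes subtracted) = 0.1815 in⁴.

I_yy ≈ 0.182 in⁴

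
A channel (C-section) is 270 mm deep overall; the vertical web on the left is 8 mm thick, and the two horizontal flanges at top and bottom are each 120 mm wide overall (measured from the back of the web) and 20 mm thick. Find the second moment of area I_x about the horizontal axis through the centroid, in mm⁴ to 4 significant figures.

I_x ≈ 8.327 × 10⁷ mm⁴

Decompose the section into non-overlapping parts with the origin at the bottom-left of its bounding rectangle.
Web: 8 × 270, A = 2 160 mm², y = 135 mm, Ī = 13 122 000 mm⁴.
Top flange (beyond web): 112 × 20, A = 2 240 mm², y = 260 mm, Ī = 74666.7 mm⁴.
Bottom flange (beyond web): 112 × 20, A = 2 240 mm², y = 10 mm, Ī = 74666.7 mm⁴.
By symmetry the centroid is at mid-height, ȳ = 135 mm.
Transfer each piece to the horizontal axis through the centroid using Ī + A·d² with d = y − 135:
  web: d = 0 mm → contributes +13 122 000 mm⁴
  top flange (beyond web): d = 125 mm → contributes +35 074 667 mm⁴
  bottom flange (beyond web): d = -125 mm → contributes +35 074 667 mm⁴
Total I = 83 271 333 mm⁴.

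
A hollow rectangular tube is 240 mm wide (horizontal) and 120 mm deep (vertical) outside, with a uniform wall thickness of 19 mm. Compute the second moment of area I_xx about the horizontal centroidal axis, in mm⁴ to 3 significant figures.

I_xx ≈ 2.53 × 10⁷ mm⁴

Treat the section as a set of non-overlapping primitives; coordinates are from the bounding-box lower-left.
Outer rectangle: 240 × 120, A = 28 800 mm², y = 60 mm, Ī = 34 560 000 mm⁴.
Inner void (subtracted): 202 × 82, A = 16 564 mm², y = 60 mm, Ī = 9 281 361 mm⁴.
By symmetry the centroid is at mid-height, ȳ = 60 mm.
All pieces are centred on the horizontal centroidal axis, so I = ΣĪ (holes subtracted) = 25 278 639 mm⁴.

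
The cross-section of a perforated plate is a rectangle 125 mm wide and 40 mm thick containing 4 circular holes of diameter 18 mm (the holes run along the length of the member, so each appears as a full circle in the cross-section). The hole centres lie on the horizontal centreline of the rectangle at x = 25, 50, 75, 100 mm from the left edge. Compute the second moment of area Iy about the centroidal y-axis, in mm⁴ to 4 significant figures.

Decompose the section into non-overlapping parts with the origin at the bottom-left of its bounding rectangle.
Plate: 125 × 40, A = 5 000 mm², x = 62.5 mm, Ī = 6 510 417 mm⁴.
Hole 1 (subtracted): ⌀18, A = 254.469 mm², x = 25 mm, Ī = 5 153 mm⁴.
Hole 2 (subtracted): ⌀18, A = 254.469 mm², x = 50 mm, Ī = 5 153 mm⁴.
Hole 3 (subtracted): ⌀18, A = 254.469 mm², x = 75 mm, Ī = 5 153 mm⁴.
Hole 4 (subtracted): ⌀18, A = 254.469 mm², x = 100 mm, Ī = 5 153 mm⁴.
By symmetry the centroid is at mid-width, x̄ = 62.5 mm.
Transfer each piece to the centroidal y-axis using Ī + A·d² with d = x − 62.5:
  plate: d = 0 mm → contributes +6 510 417 mm⁴
  hole 1: d = -37.5 mm → contributes −363 000 mm⁴
  hole 2: d = -12.5 mm → contributes −44913.8 mm⁴
  hole 3: d = 12.5 mm → contributes −44913.8 mm⁴
  hole 4: d = 37.5 mm → contributes −363 000 mm⁴
Total I = 5 694 589 mm⁴.

Iy ≈ 5.695 × 10⁶ mm⁴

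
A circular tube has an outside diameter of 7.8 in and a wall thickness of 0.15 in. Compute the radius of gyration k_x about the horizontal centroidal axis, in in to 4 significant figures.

k_x ≈ 2.705 in

Treat the section as a set of non-overlapping primitives; coordinates are from the bounding-box lower-left.
Outer circle: ⌀7.8, A = 47.7836 in², y = 3.9 in, Ī = 181.697 in⁴.
Bore (subtracted): ⌀7.5, A = 44.1786 in², y = 3.9 in, Ī = 155.316 in⁴.
By symmetry the centroid is at mid-height, ȳ = 3.9 in.
All pieces are centred on the horizontal centroidal axis, so I = ΣĪ (holes subtracted) = 26.3817 in⁴.
Radius of gyration: k = √(I/A) = √(26.3817 / 3.60498) = 2.7052 in.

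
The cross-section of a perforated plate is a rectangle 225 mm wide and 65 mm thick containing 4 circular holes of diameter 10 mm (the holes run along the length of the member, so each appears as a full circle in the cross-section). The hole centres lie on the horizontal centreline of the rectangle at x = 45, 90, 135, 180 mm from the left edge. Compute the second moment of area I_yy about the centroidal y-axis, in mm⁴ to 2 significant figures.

Split into non-overlapping primitives; take the origin at the lower-left of the bounding box.
Plate: 225 × 65, A = 14 625 mm², x = 112.5 mm, Ī = 61 699 219 mm⁴.
Hole 1 (subtracted): ⌀10, A = 78.54 mm², x = 45 mm, Ī = 490.9 mm⁴.
Hole 2 (subtracted): ⌀10, A = 78.54 mm², x = 90 mm, Ī = 490.9 mm⁴.
Hole 3 (subtracted): ⌀10, A = 78.54 mm², x = 135 mm, Ī = 490.9 mm⁴.
Hole 4 (subtracted): ⌀10, A = 78.54 mm², x = 180 mm, Ī = 490.9 mm⁴.
By symmetry the centroid is at mid-width, x̄ = 112.5 mm.
Transfer each piece to the centroidal y-axis using Ī + A·d² with d = x − 112.5:
  plate: d = 0 mm → contributes +61 699 219 mm⁴
  hole 1: d = -67.5 mm → contributes −358 338 mm⁴
  hole 2: d = -22.5 mm → contributes −40 252 mm⁴
  hole 3: d = 22.5 mm → contributes −40 252 mm⁴
  hole 4: d = 67.5 mm → contributes −358 338 mm⁴
Total I = 60 902 040 mm⁴.

I_yy ≈ 6.1 × 10⁷ mm⁴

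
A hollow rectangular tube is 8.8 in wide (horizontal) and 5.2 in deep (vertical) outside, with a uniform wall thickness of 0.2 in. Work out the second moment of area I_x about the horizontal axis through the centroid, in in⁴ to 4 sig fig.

I_x ≈ 25.70 in⁴

Treat the section as a set of non-overlapping primitives; coordinates are from the bounding-box lower-left.
Outer rectangle: 8.8 × 5.2, A = 45.76 in², y = 2.6 in, Ī = 103.113 in⁴.
Inner void (subtracted): 8.4 × 4.8, A = 40.32 in², y = 2.6 in, Ī = 77.4144 in⁴.
By symmetry the centroid is at mid-height, ȳ = 2.6 in.
All pieces are centred on the horizontal axis through the centroid, so I = ΣĪ (holes subtracted) = 25.6981 in⁴.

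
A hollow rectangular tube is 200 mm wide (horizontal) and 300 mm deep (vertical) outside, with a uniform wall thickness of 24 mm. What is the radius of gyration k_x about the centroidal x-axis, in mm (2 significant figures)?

Split into non-overlapping primitives; take the origin at the lower-left of the bounding box.
Outer rectangle: 200 × 300, A = 60 000 mm², y = 150 mm, Ī = 450 000 000 mm⁴.
Inner void (subtracted): 152 × 252, A = 38 304 mm², y = 150 mm, Ī = 202 704 768 mm⁴.
By symmetry the centroid is at mid-height, ȳ = 150 mm.
All pieces are centred on the centroidal x-axis, so I = ΣĪ (holes subtracted) = 247 295 232 mm⁴.
Radius of gyration: k = √(I/A) = √(247 295 232 / 21 696) = 106.8 mm.

k_x ≈ 110 mm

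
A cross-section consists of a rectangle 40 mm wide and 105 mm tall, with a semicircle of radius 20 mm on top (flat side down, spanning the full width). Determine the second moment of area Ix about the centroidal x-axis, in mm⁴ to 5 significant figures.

Split into non-overlapping primitives; take the origin at the lower-left of the bounding box.
Rectangular body: 40 × 105, A = 4 200 mm², y = 52.5 mm, Ī = 3 858 750 mm⁴.
Semicircular cap: semicircle r = 20, A = 628.3185 mm², y = 113.4883 mm, Ī = 17561.11 mm⁴.
Centroid: ȳ = ΣA·y / ΣA = 60.43652 mm.
Transfer each piece to the centroidal x-axis using Ī + A·d² with d = y − 60.43652:
  rectangular body: d = -7.936522 mm → contributes +4 123 301 mm⁴
  semicircular cap: d = 53.05174 mm → contributes +1 785 956 mm⁴
Total I = 5 909 257 mm⁴.

Ix ≈ 5.9093 × 10⁶ mm⁴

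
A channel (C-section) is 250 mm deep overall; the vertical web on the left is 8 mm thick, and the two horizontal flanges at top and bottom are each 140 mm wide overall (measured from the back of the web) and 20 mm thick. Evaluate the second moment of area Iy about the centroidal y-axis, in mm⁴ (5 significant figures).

Iy ≈ 1.4785 × 10⁷ mm⁴

Decompose the section into non-overlapping parts with the origin at the bottom-left of its bounding rectangle.
Web: 8 × 250, A = 2 000 mm², x = 4 mm, Ī = 10666.67 mm⁴.
Top flange (beyond web): 132 × 20, A = 2 640 mm², x = 74 mm, Ī = 3 833 280 mm⁴.
Bottom flange (beyond web): 132 × 20, A = 2 640 mm², x = 74 mm, Ī = 3 833 280 mm⁴.
Centroid: x̄ = ΣA·x / ΣA = 54.76923 mm.
Transfer each piece to the centroidal y-axis using Ī + A·d² with d = x − 54.76923:
  web: d = -50.76923 mm → contributes +5 165 696 mm⁴
  top flange (beyond web): d = 19.23077 mm → contributes +4 809 611 mm⁴
  bottom flange (beyond web): d = 19.23077 mm → contributes +4 809 611 mm⁴
Total I = 14 784 919 mm⁴.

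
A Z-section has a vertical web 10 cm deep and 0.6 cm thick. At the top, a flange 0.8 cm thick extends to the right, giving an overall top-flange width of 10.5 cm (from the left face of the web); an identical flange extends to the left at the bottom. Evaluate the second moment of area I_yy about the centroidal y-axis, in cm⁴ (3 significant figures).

Decompose the section into non-overlapping parts with the origin at the bottom-left of its bounding rectangle.
Web: 0.6 × 10, A = 6 cm², x = 10.2 cm, Ī = 0.18 cm⁴.
Top flange (beyond web): 9.9 × 0.8, A = 7.92 cm², x = 15.45 cm, Ī = 64.687 cm⁴.
Bottom flange (beyond web): 9.9 × 0.8, A = 7.92 cm², x = 4.95 cm, Ī = 64.687 cm⁴.
Centroid: x̄ = ΣA·x / ΣA = 10.2 cm.
Transfer each piece to the centroidal y-axis using Ī + A·d² with d = x − 10.2:
  web: d = 0 cm → contributes +0.18 cm⁴
  top flange (beyond web): d = 5.25 cm → contributes +282.98 cm⁴
  bottom flange (beyond web): d = -5.25 cm → contributes +282.98 cm⁴
Total I = 566.14 cm⁴.

I_yy ≈ 566 cm⁴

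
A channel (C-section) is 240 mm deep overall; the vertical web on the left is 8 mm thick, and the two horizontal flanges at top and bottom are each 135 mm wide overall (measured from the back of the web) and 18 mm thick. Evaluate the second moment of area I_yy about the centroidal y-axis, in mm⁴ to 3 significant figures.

Decompose the section into non-overlapping parts with the origin at the bottom-left of its bounding rectangle.
Web: 8 × 240, A = 1 920 mm², x = 4 mm, Ī = 10 240 mm⁴.
Top flange (beyond web): 127 × 18, A = 2 286 mm², x = 71.5 mm, Ī = 3 072 575 mm⁴.
Bottom flange (beyond web): 127 × 18, A = 2 286 mm², x = 71.5 mm, Ī = 3 072 575 mm⁴.
Centroid: x̄ = ΣA·x / ΣA = 51.537 mm.
Transfer each piece to the centroidal y-axis using Ī + A·d² with d = x − 51.537:
  web: d = -47.537 mm → contributes +4 348 986 mm⁴
  top flange (beyond web): d = 19.963 mm → contributes +3 983 597 mm⁴
  bottom flange (beyond web): d = 19.963 mm → contributes +3 983 597 mm⁴
Total I = 12 316 180 mm⁴.

I_yy ≈ 1.23 × 10⁷ mm⁴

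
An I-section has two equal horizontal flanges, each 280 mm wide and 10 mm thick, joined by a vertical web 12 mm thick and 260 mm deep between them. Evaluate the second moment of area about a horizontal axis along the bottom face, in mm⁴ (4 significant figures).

I_base ≈ 2.906 × 10⁸ mm⁴

Decompose the section into non-overlapping parts with the origin at the bottom-left of its bounding rectangle.
Bottom flange: 280 × 10, A = 2 800 mm², y = 5 mm, Ī = 23333.3 mm⁴.
Web: 12 × 260, A = 3 120 mm², y = 140 mm, Ī = 17 576 000 mm⁴.
Top flange: 280 × 10, A = 2 800 mm², y = 275 mm, Ī = 23333.3 mm⁴.
Transfer each piece to a horizontal axis along the bottom face using Ī + A·d² with d = y − 0:
  bottom flange: d = 5 mm → contributes +93333.3 mm⁴
  web: d = 140 mm → contributes +78 728 000 mm⁴
  top flange: d = 275 mm → contributes +211 773 333 mm⁴
Total I = 290 594 667 mm⁴.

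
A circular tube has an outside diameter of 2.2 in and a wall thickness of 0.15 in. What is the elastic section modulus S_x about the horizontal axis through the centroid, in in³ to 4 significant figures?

S_x ≈ 0.4638 in³

Decompose the section into non-overlapping parts with the origin at the bottom-left of its bounding rectangle.
Outer circle: ⌀2.2, A = 3.80133 in², y = 1.1 in, Ī = 1.1499 in⁴.
Bore (subtracted): ⌀1.9, A = 2.83529 in², y = 1.1 in, Ī = 0.639712 in⁴.
By symmetry the centroid is at mid-height, ȳ = 1.1 in.
All pieces are centred on the horizontal axis through the centroid, so I = ΣĪ (holes subtracted) = 0.51019 in⁴.
Extreme fibre distance c = 1.1 in; S = I/c = 0.463809 in³.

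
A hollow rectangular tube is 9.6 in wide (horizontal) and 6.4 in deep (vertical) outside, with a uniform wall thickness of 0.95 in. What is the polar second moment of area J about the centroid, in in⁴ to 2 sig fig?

J ≈ 450 in⁴

Treat the section as a set of non-overlapping primitives; coordinates are from the bounding-box lower-left.
Outer rectangle: 9.6 × 6.4, A = 61.44 in², y = 3.2 in, Ī = 209.7 in⁴.
Inner void (subtracted): 7.7 × 4.5, A = 34.65 in², y = 3.2 in, Ī = 58.47 in⁴.
By symmetry the centroid is at mid-height, ȳ = 3.2 in.
All pieces are centred on the centroidal x-axis, so I = ΣĪ (holes subtracted) = 151.2 in⁴.
Repeating about the centroidal y-axis gives I_y = 300.7 in⁴.
Polar second moment: J = I_x + I_y = 451.9 in⁴.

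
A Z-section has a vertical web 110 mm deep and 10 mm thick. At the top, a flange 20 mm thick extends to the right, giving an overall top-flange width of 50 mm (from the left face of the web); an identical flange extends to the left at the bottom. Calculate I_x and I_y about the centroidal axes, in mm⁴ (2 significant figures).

Break the section into simple shapes (no overlaps), measuring from the bottom-left corner of the bounding box.
Web: 10 × 110, A = 1 100 mm², y = 55 mm, Ī = 1 109 167 mm⁴.
Top flange (beyond web): 40 × 20, A = 800 mm², y = 100 mm, Ī = 26 667 mm⁴.
Bottom flange (beyond web): 40 × 20, A = 800 mm², y = 10 mm, Ī = 26 667 mm⁴.
Centroid: ȳ = ΣA·y / ΣA = 55 mm.
Transfer each piece to the centroidal x-axis using Ī + A·d² with d = y − 55:
  web: d = 0 mm → contributes +1 109 167 mm⁴
  top flange (beyond web): d = 45 mm → contributes +1 646 667 mm⁴
  bottom flange (beyond web): d = -45 mm → contributes +1 646 667 mm⁴
Total I = 4 402 500 mm⁴.
For the y-axis: x̄ = 45 mm.
Repeating about the centroidal y-axis gives I_y = 1 222 500 mm⁴.

I_x ≈ 4.4 × 10⁶ mm⁴, I_y ≈ 1.2 × 10⁶ mm⁴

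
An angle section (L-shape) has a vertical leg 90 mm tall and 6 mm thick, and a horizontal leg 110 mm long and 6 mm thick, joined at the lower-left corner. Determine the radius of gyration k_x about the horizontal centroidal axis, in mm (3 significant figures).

k_x ≈ 27.4 mm

Treat the section as a set of non-overlapping primitives; coordinates are from the bounding-box lower-left.
Vertical leg: 6 × 90, A = 540 mm², y = 45 mm, Ī = 364 500 mm⁴.
Horizontal leg (remainder): 104 × 6, A = 624 mm², y = 3 mm, Ī = 1 872 mm⁴.
Centroid: ȳ = ΣA·y / ΣA = 22.485 mm.
Transfer each piece to the horizontal centroidal axis using Ī + A·d² with d = y − 22.485:
  vertical leg: d = 22.515 mm → contributes +638 251 mm⁴
  horizontal leg (remainder): d = -19.485 mm → contributes +238 772 mm⁴
Total I = 877 023 mm⁴.
Radius of gyration: k = √(I/A) = √(877 023 / 1 164) = 27.449 mm.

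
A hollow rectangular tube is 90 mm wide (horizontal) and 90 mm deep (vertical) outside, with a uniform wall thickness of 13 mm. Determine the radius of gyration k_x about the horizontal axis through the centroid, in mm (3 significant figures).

k_x ≈ 31.9 mm

Decompose the section into non-overlapping parts with the origin at the bottom-left of its bounding rectangle.
Outer rectangle: 90 × 90, A = 8 100 mm², y = 45 mm, Ī = 5 467 500 mm⁴.
Inner void (subtracted): 64 × 64, A = 4 096 mm², y = 45 mm, Ī = 1 398 101 mm⁴.
By symmetry the centroid is at mid-height, ȳ = 45 mm.
All pieces are centred on the horizontal axis through the centroid, so I = ΣĪ (holes subtracted) = 4 069 399 mm⁴.
Radius of gyration: k = √(I/A) = √(4 069 399 / 4 004) = 31.88 mm.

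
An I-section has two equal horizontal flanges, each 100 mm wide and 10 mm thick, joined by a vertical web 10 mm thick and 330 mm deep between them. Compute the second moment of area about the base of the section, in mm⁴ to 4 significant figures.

Decompose the section into non-overlapping parts with the origin at the bottom-left of its bounding rectangle.
Bottom flange: 100 × 10, A = 1 000 mm², y = 5 mm, Ī = 8333.33 mm⁴.
Web: 10 × 330, A = 3 300 mm², y = 175 mm, Ī = 29 947 500 mm⁴.
Top flange: 100 × 10, A = 1 000 mm², y = 345 mm, Ī = 8333.33 mm⁴.
Transfer each piece to the bottom edge using Ī + A·d² with d = y − 0:
  bottom flange: d = 5 mm → contributes +33333.3 mm⁴
  web: d = 175 mm → contributes +131 010 000 mm⁴
  top flange: d = 345 mm → contributes +119 033 333 mm⁴
Total I = 250 076 667 mm⁴.

I_base ≈ 2.501 × 10⁸ mm⁴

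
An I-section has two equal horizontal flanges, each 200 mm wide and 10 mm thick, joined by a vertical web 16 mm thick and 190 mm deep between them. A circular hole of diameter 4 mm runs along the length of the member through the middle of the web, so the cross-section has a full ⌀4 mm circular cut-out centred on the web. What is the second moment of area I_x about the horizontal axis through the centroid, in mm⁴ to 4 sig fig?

Treat the section as a set of non-overlapping primitives; coordinates are from the bounding-box lower-left.
Bottom flange: 200 × 10, A = 2 000 mm², y = 5 mm, Ī = 16666.7 mm⁴.
Web: 16 × 190, A = 3 040 mm², y = 105 mm, Ī = 9 145 333 mm⁴.
Top flange: 200 × 10, A = 2 000 mm², y = 205 mm, Ī = 16666.7 mm⁴.
Hole (subtracted): ⌀4, A = 12.5664 mm², y = 105 mm, Ī = 12.5664 mm⁴.
By symmetry the centroid is at mid-height, ȳ = 105 mm.
Transfer each piece to the horizontal axis through the centroid using Ī + A·d² with d = y − 105:
  bottom flange: d = -100 mm → contributes +20 016 667 mm⁴
  web: d = 0 mm → contributes +9 145 333 mm⁴
  top flange: d = 100 mm → contributes +20 016 667 mm⁴
  hole: d = 0 mm → contributes −12.5664 mm⁴
Total I = 49 178 654 mm⁴.

I_x ≈ 4.918 × 10⁷ mm⁴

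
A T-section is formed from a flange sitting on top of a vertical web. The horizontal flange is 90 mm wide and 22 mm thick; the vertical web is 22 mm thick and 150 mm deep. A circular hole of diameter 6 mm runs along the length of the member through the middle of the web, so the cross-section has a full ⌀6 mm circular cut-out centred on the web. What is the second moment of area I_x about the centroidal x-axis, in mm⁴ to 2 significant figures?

Break the section into simple shapes (no overlaps), measuring from the bottom-left corner of the bounding box.
Flange: 90 × 22, A = 1 980 mm², y = 161 mm, Ī = 79 860 mm⁴.
Web: 22 × 150, A = 3 300 mm², y = 75 mm, Ī = 6 187 500 mm⁴.
Hole (subtracted): ⌀6, A = 28.27 mm², y = 75 mm, Ī = 63.62 mm⁴.
Centroid: ȳ = ΣA·y / ΣA = 107.4 mm.
Transfer each piece to the centroidal x-axis using Ī + A·d² with d = y − 107.4:
  flange: d = 53.58 mm → contributes +5 763 307 mm⁴
  web: d = -32.42 mm → contributes +9 656 762 mm⁴
  hole: d = -32.42 mm → contributes −29 788 mm⁴
Total I = 15 390 281 mm⁴.

I_x ≈ 1.5 × 10⁷ mm⁴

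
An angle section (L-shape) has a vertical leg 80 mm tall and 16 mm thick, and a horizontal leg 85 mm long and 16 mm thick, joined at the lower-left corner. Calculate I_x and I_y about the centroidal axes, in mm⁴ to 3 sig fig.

I_x ≈ 1.31 × 10⁶ mm⁴, I_y ≈ 1.54 × 10⁶ mm⁴

Treat the section as a set of non-overlapping primitives; coordinates are from the bounding-box lower-left.
Vertical leg: 16 × 80, A = 1 280 mm², y = 40 mm, Ī = 682 667 mm⁴.
Horizontal leg (remainder): 69 × 16, A = 1 104 mm², y = 8 mm, Ī = 23 552 mm⁴.
Centroid: ȳ = ΣA·y / ΣA = 25.181 mm.
Transfer each piece to the centroidal x-axis using Ī + A·d² with d = y − 25.181:
  vertical leg: d = 14.819 mm → contributes +963 750 mm⁴
  horizontal leg (remainder): d = -17.181 mm → contributes +349 446 mm⁴
Total I = 1 313 196 mm⁴.
For the y-axis: x̄ = 27.681 mm.
Repeating about the centroidal y-axis gives I_y = 1 535 976 mm⁴.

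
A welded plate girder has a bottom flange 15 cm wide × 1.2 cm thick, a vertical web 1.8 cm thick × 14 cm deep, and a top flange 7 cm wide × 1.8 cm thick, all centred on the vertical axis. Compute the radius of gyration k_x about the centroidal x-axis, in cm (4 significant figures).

k_x ≈ 6.305 cm

Split into non-overlapping primitives; take the origin at the lower-left of the bounding box.
Bottom plate: 15 × 1.2, A = 18 cm², y = 0.6 cm, Ī = 2.16 cm⁴.
Web plate: 1.8 × 14, A = 25.2 cm², y = 8.2 cm, Ī = 411.6 cm⁴.
Top plate: 7 × 1.8, A = 12.6 cm², y = 16.1 cm, Ī = 3.402 cm⁴.
Centroid: ȳ = ΣA·y / ΣA = 7.53226 cm.
Transfer each piece to the centroidal x-axis using Ī + A·d² with d = y − 7.53226:
  bottom plate: d = -6.93226 cm → contributes +867.172 cm⁴
  web plate: d = 0.667742 cm → contributes +422.836 cm⁴
  top plate: d = 8.56774 cm → contributes +928.32 cm⁴
Total I = 2218.33 cm⁴.
Radius of gyration: k = √(I/A) = √(2218.33 / 55.8) = 6.30516 cm.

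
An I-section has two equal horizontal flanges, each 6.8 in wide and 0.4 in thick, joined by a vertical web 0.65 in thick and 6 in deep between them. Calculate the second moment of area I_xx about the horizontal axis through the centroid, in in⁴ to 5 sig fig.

I_xx ≈ 67.478 in⁴

Decompose the section into non-overlapping parts with the origin at the bottom-left of its bounding rectangle.
Bottom flange: 6.8 × 0.4, A = 2.72 in², y = 0.2 in, Ī = 0.03626667 in⁴.
Web: 0.65 × 6, A = 3.9 in², y = 3.4 in, Ī = 11.7 in⁴.
Top flange: 6.8 × 0.4, A = 2.72 in², y = 6.6 in, Ī = 0.03626667 in⁴.
By symmetry the centroid is at mid-height, ȳ = 3.4 in.
Transfer each piece to the horizontal axis through the centroid using Ī + A·d² with d = y − 3.4:
  bottom flange: d = -3.2 in → contributes +27.88907 in⁴
  web: d = 0 in → contributes +11.7 in⁴
  top flange: d = 3.2 in → contributes +27.88907 in⁴
Total I = 67.47813 in⁴.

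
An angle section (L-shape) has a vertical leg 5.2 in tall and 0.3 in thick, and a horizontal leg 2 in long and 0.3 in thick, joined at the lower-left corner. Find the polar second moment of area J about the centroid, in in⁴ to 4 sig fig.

J ≈ 6.345 in⁴

Split into non-overlapping primitives; take the origin at the lower-left of the bounding box.
Vertical leg: 0.3 × 5.2, A = 1.56 in², y = 2.6 in, Ī = 3.5152 in⁴.
Horizontal leg (remainder): 1.7 × 0.3, A = 0.51 in², y = 0.15 in, Ī = 0.003825 in⁴.
Centroid: ȳ = ΣA·y / ΣA = 1.99638 in.
Transfer each piece to the centroidal x-axis using Ī + A·d² with d = y − 1.99638:
  vertical leg: d = 0.603623 in → contributes +4.0836 in⁴
  horizontal leg (remainder): d = -1.84638 in → contributes +1.74247 in⁴
Total I = 5.82607 in⁴.
For the y-axis: x̄ = 0.396377 in.
Repeating about the centroidal y-axis gives I_y = 0.518873 in⁴.
Polar second moment: J = I_x + I_y = 6.34495 in⁴.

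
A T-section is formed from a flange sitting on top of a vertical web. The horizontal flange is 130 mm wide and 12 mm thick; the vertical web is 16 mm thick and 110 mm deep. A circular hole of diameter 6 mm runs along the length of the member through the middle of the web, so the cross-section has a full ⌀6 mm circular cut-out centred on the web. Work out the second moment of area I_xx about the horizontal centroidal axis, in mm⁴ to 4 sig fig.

I_xx ≈ 4.847 × 10⁶ mm⁴

Break the section into simple shapes (no overlaps), measuring from the bottom-left corner of the bounding box.
Flange: 130 × 12, A = 1 560 mm², y = 116 mm, Ī = 18 720 mm⁴.
Web: 16 × 110, A = 1 760 mm², y = 55 mm, Ī = 1 774 667 mm⁴.
Hole (subtracted): ⌀6, A = 28.2743 mm², y = 55 mm, Ī = 63.6173 mm⁴.
Centroid: ȳ = ΣA·y / ΣA = 83.9088 mm.
Transfer each piece to the horizontal centroidal axis using Ī + A·d² with d = y − 83.9088:
  flange: d = 32.0912 mm → contributes +1 625 273 mm⁴
  web: d = -28.9088 mm → contributes +3 245 537 mm⁴
  hole: d = -28.9088 mm → contributes −23693.1 mm⁴
Total I = 4 847 117 mm⁴.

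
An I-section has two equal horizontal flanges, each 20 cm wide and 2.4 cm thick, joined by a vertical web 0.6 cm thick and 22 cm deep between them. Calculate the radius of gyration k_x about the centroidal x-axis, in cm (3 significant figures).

k_x ≈ 11.7 cm

Split into non-overlapping primitives; take the origin at the lower-left of the bounding box.
Bottom flange: 20 × 2.4, A = 48 cm², y = 1.2 cm, Ī = 23.04 cm⁴.
Web: 0.6 × 22, A = 13.2 cm², y = 13.4 cm, Ī = 532.4 cm⁴.
Top flange: 20 × 2.4, A = 48 cm², y = 25.6 cm, Ī = 23.04 cm⁴.
By symmetry the centroid is at mid-height, ȳ = 13.4 cm.
Transfer each piece to the centroidal x-axis using Ī + A·d² with d = y − 13.4:
  bottom flange: d = -12.2 cm → contributes +7167.4 cm⁴
  web: d = 0 cm → contributes +532.4 cm⁴
  top flange: d = 12.2 cm → contributes +7167.4 cm⁴
Total I = 14 867 cm⁴.
Radius of gyration: k = √(I/A) = √(14 867 / 109.2) = 11.668 cm.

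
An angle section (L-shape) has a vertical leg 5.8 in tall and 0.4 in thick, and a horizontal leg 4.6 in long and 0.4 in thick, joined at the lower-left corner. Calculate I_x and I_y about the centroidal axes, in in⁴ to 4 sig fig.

I_x ≈ 13.63 in⁴, I_y ≈ 7.655 in⁴

Split into non-overlapping primitives; take the origin at the lower-left of the bounding box.
Vertical leg: 0.4 × 5.8, A = 2.32 in², y = 2.9 in, Ī = 6.50373 in⁴.
Horizontal leg (remainder): 4.2 × 0.4, A = 1.68 in², y = 0.2 in, Ī = 0.0224 in⁴.
Centroid: ȳ = ΣA·y / ΣA = 1.766 in.
Transfer each piece to the centroidal x-axis using Ī + A·d² with d = y − 1.766:
  vertical leg: d = 1.134 in → contributes +9.48715 in⁴
  horizontal leg (remainder): d = -1.566 in → contributes +4.14236 in⁴
Total I = 13.6295 in⁴.
For the y-axis: x̄ = 1.166 in.
Repeating about the centroidal y-axis gives I_y = 7.65511 in⁴.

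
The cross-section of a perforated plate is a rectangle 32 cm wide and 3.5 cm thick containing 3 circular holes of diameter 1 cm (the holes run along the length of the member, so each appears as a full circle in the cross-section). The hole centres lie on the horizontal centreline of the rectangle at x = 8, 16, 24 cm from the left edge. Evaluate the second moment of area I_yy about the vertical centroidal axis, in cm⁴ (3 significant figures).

I_yy ≈ 9460 cm⁴

Break the section into simple shapes (no overlaps), measuring from the bottom-left corner of the bounding box.
Plate: 32 × 3.5, A = 112 cm², x = 16 cm, Ī = 9557.3 cm⁴.
Hole 1 (subtracted): ⌀1, A = 0.7854 cm², x = 8 cm, Ī = 0.049087 cm⁴.
Hole 2 (subtracted): ⌀1, A = 0.7854 cm², x = 16 cm, Ī = 0.049087 cm⁴.
Hole 3 (subtracted): ⌀1, A = 0.7854 cm², x = 24 cm, Ī = 0.049087 cm⁴.
By symmetry the centroid is at mid-width, x̄ = 16 cm.
Transfer each piece to the vertical centroidal axis using Ī + A·d² with d = x − 16:
  plate: d = 0 cm → contributes +9557.3 cm⁴
  hole 1: d = -8 cm → contributes −50.315 cm⁴
  hole 2: d = 0 cm → contributes −0.049087 cm⁴
  hole 3: d = 8 cm → contributes −50.315 cm⁴
Total I = 9456.7 cm⁴.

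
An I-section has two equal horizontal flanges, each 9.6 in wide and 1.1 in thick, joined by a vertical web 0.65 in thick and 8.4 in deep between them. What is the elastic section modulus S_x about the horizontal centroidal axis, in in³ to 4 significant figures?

Split into non-overlapping primitives; take the origin at the lower-left of the bounding box.
Bottom flange: 9.6 × 1.1, A = 10.56 in², y = 0.55 in, Ī = 1.0648 in⁴.
Web: 0.65 × 8.4, A = 5.46 in², y = 5.3 in, Ī = 32.1048 in⁴.
Top flange: 9.6 × 1.1, A = 10.56 in², y = 10.05 in, Ī = 1.0648 in⁴.
By symmetry the centroid is at mid-height, ȳ = 5.3 in.
Transfer each piece to the horizontal centroidal axis using Ī + A·d² with d = y − 5.3:
  bottom flange: d = -4.75 in → contributes +239.325 in⁴
  web: d = 0 in → contributes +32.1048 in⁴
  top flange: d = 4.75 in → contributes +239.325 in⁴
Total I = 510.754 in⁴.
Extreme fibre distance c = 5.3 in; S = I/c = 96.3688 in³.

S_x ≈ 96.37 in³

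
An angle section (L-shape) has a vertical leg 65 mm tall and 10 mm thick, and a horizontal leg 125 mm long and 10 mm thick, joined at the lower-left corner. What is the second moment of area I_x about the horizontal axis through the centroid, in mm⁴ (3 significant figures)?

Decompose the section into non-overlapping parts with the origin at the bottom-left of its bounding rectangle.
Vertical leg: 10 × 65, A = 650 mm², y = 32.5 mm, Ī = 228 854 mm⁴.
Horizontal leg (remainder): 115 × 10, A = 1 150 mm², y = 5 mm, Ī = 9583.3 mm⁴.
Centroid: ȳ = ΣA·y / ΣA = 14.931 mm.
Transfer each piece to the horizontal axis through the centroid using Ī + A·d² with d = y − 14.931:
  vertical leg: d = 17.569 mm → contributes +429 500 mm⁴
  horizontal leg (remainder): d = -9.9306 mm → contributes +122 992 mm⁴
Total I = 552 491 mm⁴.

I_x ≈ 5.52 × 10⁵ mm⁴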